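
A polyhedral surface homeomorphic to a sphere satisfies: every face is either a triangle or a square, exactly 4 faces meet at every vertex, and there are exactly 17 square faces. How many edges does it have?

Let x be the number of triangles; then F = 17 + x.
Edge–face incidences: 2E = 4·17 + 3·x = 68 + 3x.
Every vertex has degree 4, so 4V = 2E.
Euler: V − E + F = 2 ⇒ (2E)/4 − E + (17 + x) = 2.
Multiply by 8: 2·(2E) − 4·(2E) + 8·(17 + x) = 16, i.e. 136 + 8x − 2·(68 + 3x) = 16.
Collecting terms: 2x = 16, so x = 8.
Then 2E = 68 + 3·8 = 92, so E = 46, V = 2E/4 = 23, F = 17 + 8 = 25.

46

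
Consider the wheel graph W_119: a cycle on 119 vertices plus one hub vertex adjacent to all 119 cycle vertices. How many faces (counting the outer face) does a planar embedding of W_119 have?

W_119 has V = 119 + 1 = 120 vertices and E = 2·119 = 238 edges.
By Euler's formula F = 2 − V + E = 2 − 120 + 238 = 120.

120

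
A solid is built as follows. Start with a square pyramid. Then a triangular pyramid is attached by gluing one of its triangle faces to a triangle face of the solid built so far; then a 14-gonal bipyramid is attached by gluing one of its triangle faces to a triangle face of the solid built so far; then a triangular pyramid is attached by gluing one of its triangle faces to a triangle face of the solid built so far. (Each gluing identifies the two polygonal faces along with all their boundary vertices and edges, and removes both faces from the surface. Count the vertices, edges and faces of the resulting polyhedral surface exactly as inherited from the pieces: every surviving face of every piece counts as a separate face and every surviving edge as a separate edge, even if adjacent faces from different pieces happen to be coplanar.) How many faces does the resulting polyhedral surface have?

A square pyramid: V=5, E=8, F=5.
Attach a triangular pyramid (V=4, E=6, F=4) along a 3-gon: merge 3 vertices and 3 edges, delete both glued faces → V=6, E=11, F=7.
Attach a 14-gonal bipyramid (V=16, E=42, F=28) along a 3-gon: merge 3 vertices and 3 edges, delete both glued faces → V=19, E=50, F=33.
Attach a triangular pyramid (V=4, E=6, F=4) along a 3-gon: merge 3 vertices and 3 edges, delete both glued faces → V=20, E=53, F=35.
Check: V − E + F = 20 − 53 + 35 = 2.

35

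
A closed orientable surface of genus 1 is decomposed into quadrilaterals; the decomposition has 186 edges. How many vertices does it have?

93

χ = 2 − 2·1 = 0, and every face is a square so 4F = 2E.
F = 2E/4 = 93. Then V = 0 + E − F = 0 + 186 − 93 = 93.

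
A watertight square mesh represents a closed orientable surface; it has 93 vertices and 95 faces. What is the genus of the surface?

2

Every face is a square, so 2E = 4·95 = 380, giving E = 190.
χ = V − E + F = 93 − 190 + 95 = -2.
For a closed orientable surface χ = 2 − 2g, so g = (2 − (-2))/2 = 2.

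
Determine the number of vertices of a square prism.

A prism on an n-gon has two n-gon bases and n rectangular sides: V = 2·4 = 8, E = 3·4 = 12, F = 4 + 2 = 6.

8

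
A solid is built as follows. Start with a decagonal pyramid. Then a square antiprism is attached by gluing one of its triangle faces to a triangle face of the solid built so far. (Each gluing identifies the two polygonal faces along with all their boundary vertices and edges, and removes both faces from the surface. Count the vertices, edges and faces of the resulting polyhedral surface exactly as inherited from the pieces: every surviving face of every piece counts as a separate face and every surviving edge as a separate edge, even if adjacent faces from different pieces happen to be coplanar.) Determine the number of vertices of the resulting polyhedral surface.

A decagonal pyramid: V=11, E=20, F=11.
Attach a square antiprism (V=8, E=16, F=10) along a 3-gon: merge 3 vertices and 3 edges, delete both glued faces → V=16, E=33, F=19.
Check: V − E + F = 16 − 33 + 19 = 2.

16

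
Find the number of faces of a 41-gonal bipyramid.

A bipyramid over an n-gon has 2n triangular faces and n + 2 vertices: V = 41 + 2 = 43, E = 3·41 = 123, F = 2·41 = 82.
Check: V − E + F = 43 − 123 + 82 = 2.

82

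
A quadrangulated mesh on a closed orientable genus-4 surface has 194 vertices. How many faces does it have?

200

χ = 2 − 2·4 = -6, and every face is a square so 4F = 2E.
V − E + F = -6 with E = 4F/2 gives 194 − (4/2 − 1)·F = -6, so F = 200 and E = 400.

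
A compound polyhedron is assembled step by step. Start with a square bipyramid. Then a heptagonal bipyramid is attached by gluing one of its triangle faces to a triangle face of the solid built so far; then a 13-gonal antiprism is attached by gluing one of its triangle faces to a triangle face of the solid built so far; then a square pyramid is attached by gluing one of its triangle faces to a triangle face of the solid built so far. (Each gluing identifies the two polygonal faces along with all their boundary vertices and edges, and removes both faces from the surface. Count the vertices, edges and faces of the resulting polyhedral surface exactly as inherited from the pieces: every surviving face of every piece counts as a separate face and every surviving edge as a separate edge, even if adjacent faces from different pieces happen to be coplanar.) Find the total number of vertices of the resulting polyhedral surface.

37

A square bipyramid: V=6, E=12, F=8.
Attach a heptagonal bipyramid (V=9, E=21, F=14) along a 3-gon: merge 3 vertices and 3 edges, delete both glued faces → V=12, E=30, F=20.
Attach a 13-gonal antiprism (V=26, E=52, F=28) along a 3-gon: merge 3 vertices and 3 edges, delete both glued faces → V=35, E=79, F=46.
Attach a square pyramid (V=5, E=8, F=5) along a 3-gon: merge 3 vertices and 3 edges, delete both glued faces → V=37, E=84, F=49.
Check: V − E + F = 37 − 84 + 49 = 2.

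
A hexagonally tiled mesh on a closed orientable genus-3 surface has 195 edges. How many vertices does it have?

χ = 2 − 2·3 = -4, and every face is a hexagon so 6F = 2E.
F = 2E/6 = 65. Then V = -4 + E − F = -4 + 195 − 65 = 126.

126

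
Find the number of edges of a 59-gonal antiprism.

236

An antiprism on an n-gon has two n-gon caps and 2n triangles: V = 2·59 = 118, E = 4·59 = 236, F = 2·59 + 2 = 120.
Check: V − E + F = 118 − 236 + 120 = 2.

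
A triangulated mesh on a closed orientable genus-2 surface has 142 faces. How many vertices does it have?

χ = 2 − 2·2 = -2, and every face is a triangle so 3F = 2E.
E = 3·142/2 = 213. Then V = -2 + E − F = -2 + 213 − 142 = 69.

69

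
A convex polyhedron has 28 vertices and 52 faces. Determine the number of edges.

78

Here V − E + F = 2.
E = V + F − (2) = 28 + 52 − (2) = 78.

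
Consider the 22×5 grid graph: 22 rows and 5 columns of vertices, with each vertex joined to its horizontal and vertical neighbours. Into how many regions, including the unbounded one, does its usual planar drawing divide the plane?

85

The grid has V = 22·5 = 110 vertices and E = 22·4 + 5·21 = 193 edges.
F = 2 − V + E = 2 − 110 + 193 = 85.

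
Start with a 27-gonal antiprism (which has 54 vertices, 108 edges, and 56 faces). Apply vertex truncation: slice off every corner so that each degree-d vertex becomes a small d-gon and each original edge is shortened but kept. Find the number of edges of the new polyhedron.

324

Truncation replaces each original edge-end by a new vertex, so V′ = 2E = 216.
Each original edge survives, and each old vertex of degree d contributes d new edges; summing degrees gives Σd = 2E, so E′ = E + 2E = 3E = 324.
Each original face survives and each original vertex becomes one new face: F′ = F + V = 110.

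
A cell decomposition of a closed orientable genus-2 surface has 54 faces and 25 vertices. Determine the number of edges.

For a closed orientable surface of genus 2, χ = 2 − 2·2 = -2.
E = V + F − (-2) = 25 + 54 − (-2) = 81.

81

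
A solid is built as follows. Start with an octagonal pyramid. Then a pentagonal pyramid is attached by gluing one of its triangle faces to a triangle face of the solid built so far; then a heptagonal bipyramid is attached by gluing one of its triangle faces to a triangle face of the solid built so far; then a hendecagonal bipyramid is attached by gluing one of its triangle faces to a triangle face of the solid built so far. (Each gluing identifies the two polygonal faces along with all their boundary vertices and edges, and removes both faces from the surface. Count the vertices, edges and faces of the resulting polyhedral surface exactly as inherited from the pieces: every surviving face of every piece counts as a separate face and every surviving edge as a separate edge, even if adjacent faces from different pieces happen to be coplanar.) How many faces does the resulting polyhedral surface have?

45

An octagonal pyramid: V=9, E=16, F=9.
Attach a pentagonal pyramid (V=6, E=10, F=6) along a 3-gon: merge 3 vertices and 3 edges, delete both glued faces → V=12, E=23, F=13.
Attach a heptagonal bipyramid (V=9, E=21, F=14) along a 3-gon: merge 3 vertices and 3 edges, delete both glued faces → V=18, E=41, F=25.
Attach a hendecagonal bipyramid (V=13, E=33, F=22) along a 3-gon: merge 3 vertices and 3 edges, delete both glued faces → V=28, E=71, F=45.
Check: V − E + F = 28 − 71 + 45 = 2.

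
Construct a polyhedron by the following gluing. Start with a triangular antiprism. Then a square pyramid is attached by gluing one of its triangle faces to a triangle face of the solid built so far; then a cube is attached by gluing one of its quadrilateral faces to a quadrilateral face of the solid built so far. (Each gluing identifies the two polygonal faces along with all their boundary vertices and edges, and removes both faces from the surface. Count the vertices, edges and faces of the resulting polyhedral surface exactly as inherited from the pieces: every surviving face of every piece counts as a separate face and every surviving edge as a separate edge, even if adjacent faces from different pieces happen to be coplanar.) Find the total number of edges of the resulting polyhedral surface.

A triangular antiprism: V=6, E=12, F=8.
Attach a square pyramid (V=5, E=8, F=5) along a 3-gon: merge 3 vertices and 3 edges, delete both glued faces → V=8, E=17, F=11.
Attach a cube (V=8, E=12, F=6) along a 4-gon: merge 4 vertices and 4 edges, delete both glued faces → V=12, E=25, F=15.
Check: V − E + F = 12 − 25 + 15 = 2.

25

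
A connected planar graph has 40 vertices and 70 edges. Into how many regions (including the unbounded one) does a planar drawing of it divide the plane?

Euler's formula for a connected plane graph: V − E + F = 2, so F = 2 − 40 + 70 = 32.

32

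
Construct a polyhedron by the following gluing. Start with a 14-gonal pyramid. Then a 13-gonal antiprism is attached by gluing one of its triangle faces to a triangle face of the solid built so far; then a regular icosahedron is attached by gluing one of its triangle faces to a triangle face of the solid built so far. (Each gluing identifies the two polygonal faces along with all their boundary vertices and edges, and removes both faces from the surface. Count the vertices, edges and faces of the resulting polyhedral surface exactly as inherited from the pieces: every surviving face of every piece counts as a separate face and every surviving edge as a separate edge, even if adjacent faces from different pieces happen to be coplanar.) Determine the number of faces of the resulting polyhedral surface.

59

A 14-gonal pyramid: V=15, E=28, F=15.
Attach a 13-gonal antiprism (V=26, E=52, F=28) along a 3-gon: merge 3 vertices and 3 edges, delete both glued faces → V=38, E=77, F=41.
Attach a regular icosahedron (V=12, E=30, F=20) along a 3-gon: merge 3 vertices and 3 edges, delete both glued faces → V=47, E=104, F=59.
Check: V − E + F = 47 − 104 + 59 = 2.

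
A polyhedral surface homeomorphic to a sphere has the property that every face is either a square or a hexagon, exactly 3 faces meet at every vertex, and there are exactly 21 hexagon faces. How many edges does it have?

Let x be the number of squares; then F = 21 + x.
Edge–face incidences: 2E = 6·21 + 4·x = 126 + 4x.
Every vertex has degree 3, so 3V = 2E.
Euler: V − E + F = 2 ⇒ (2E)/3 − E + (21 + x) = 2.
Multiply by 6: 2·(2E) − 3·(2E) + 6·(21 + x) = 12, i.e. 126 + 6x − (126 + 4x) = 12.
Collecting terms: 2x = 12, so x = 6.
Then 2E = 126 + 4·6 = 150, so E = 75, V = 2E/3 = 50, F = 21 + 6 = 27.

75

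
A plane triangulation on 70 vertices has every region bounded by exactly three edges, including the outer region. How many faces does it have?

136

In a plane triangulation 3F = 2E and V − E + F = 2, so F = 2V − 4 = 2·70 − 4 = 136.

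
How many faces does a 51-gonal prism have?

53

A prism on an n-gon has two n-gon bases and n rectangular sides: V = 2·51 = 102, E = 3·51 = 153, F = 51 + 2 = 53.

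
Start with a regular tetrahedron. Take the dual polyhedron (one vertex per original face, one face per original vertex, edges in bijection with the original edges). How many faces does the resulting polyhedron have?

4

The base solid has V = 4, E = 6, F = 4.
The dual swaps V and F and preserves E: V′ = F = 4, E′ = E = 6, F′ = V = 4.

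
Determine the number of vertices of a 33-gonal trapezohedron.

68

The n-trapezohedron (dual of the n-antiprism) has V = 2·33 + 2 = 68, E = 4·33 = 132, F = 2·33 = 66.
Check: V − E + F = 68 − 132 + 66 = 2.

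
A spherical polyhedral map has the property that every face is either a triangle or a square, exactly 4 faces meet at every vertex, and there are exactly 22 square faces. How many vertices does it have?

Let x be the number of triangles; then F = 22 + x.
Edge–face incidences: 2E = 4·22 + 3·x = 88 + 3x.
Every vertex has degree 4, so 4V = 2E.
Euler: V − E + F = 2 ⇒ (2E)/4 − E + (22 + x) = 2.
Multiply by 8: 2·(2E) − 4·(2E) + 8·(22 + x) = 16, i.e. 176 + 8x − 2·(88 + 3x) = 16.
Collecting terms: 2x = 16, so x = 8.
Then 2E = 88 + 3·8 = 112, so E = 56, V = 2E/4 = 28, F = 22 + 8 = 30.

28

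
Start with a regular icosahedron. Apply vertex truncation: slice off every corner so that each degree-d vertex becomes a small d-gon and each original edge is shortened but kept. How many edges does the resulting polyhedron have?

90

The base solid has V = 12, E = 30, F = 20.
Truncation replaces each original edge-end by a new vertex, so V′ = 2E = 60.
Each original edge survives, and each old vertex of degree d contributes d new edges; summing degrees gives Σd = 2E, so E′ = E + 2E = 3E = 90.
Each original face survives and each original vertex becomes one new face: F′ = F + V = 32.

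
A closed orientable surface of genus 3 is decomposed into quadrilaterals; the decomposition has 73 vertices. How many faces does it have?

77

χ = 2 − 2·3 = -4, and every face is a square so 4F = 2E.
V − E + F = -4 with E = 4F/2 gives 73 − (4/2 − 1)·F = -4, so F = 77 and E = 154.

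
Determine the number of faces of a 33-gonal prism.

A prism on an n-gon has two n-gon bases and n rectangular sides: V = 2·33 = 66, E = 3·33 = 99, F = 33 + 2 = 35.

35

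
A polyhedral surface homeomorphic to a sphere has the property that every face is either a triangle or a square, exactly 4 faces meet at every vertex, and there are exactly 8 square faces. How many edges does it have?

Let x be the number of triangles; then F = 8 + x.
Edge–face incidences: 2E = 4·8 + 3·x = 32 + 3x.
Every vertex has degree 4, so 4V = 2E.
Euler: V − E + F = 2 ⇒ (2E)/4 − E + (8 + x) = 2.
Multiply by 8: 2·(2E) − 4·(2E) + 8·(8 + x) = 16, i.e. 64 + 8x − 2·(32 + 3x) = 16.
Collecting terms: 2x = 16, so x = 8.
Then 2E = 32 + 3·8 = 56, so E = 28, V = 2E/4 = 14, F = 8 + 8 = 16.

28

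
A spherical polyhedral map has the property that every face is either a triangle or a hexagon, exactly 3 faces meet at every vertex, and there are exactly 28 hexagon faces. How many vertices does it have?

Let x be the number of triangles; then F = 28 + x.
Edge–face incidences: 2E = 6·28 + 3·x = 168 + 3x.
Every vertex has degree 3, so 3V = 2E.
Euler: V − E + F = 2 ⇒ (2E)/3 − E + (28 + x) = 2.
Multiply by 6: 2·(2E) − 3·(2E) + 6·(28 + x) = 12, i.e. 168 + 6x − (168 + 3x) = 12.
Collecting terms: 3x = 12, so x = 4.
Then 2E = 168 + 3·4 = 180, so E = 90, V = 2E/3 = 60, F = 28 + 4 = 32.

60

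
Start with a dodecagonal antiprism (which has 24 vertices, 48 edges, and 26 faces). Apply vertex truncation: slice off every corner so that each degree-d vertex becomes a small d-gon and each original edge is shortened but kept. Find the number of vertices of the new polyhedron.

Truncation replaces each original edge-end by a new vertex, so V′ = 2E = 96.
Each original edge survives, and each old vertex of degree d contributes d new edges; summing degrees gives Σd = 2E, so E′ = E + 2E = 3E = 144.
Each original face survives and each original vertex becomes one new face: F′ = F + V = 50.

96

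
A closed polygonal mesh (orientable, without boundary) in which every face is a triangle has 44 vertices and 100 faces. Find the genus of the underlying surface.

Every face is a triangle, so 2E = 3·100 = 300, giving E = 150.
χ = V − E + F = 44 − 150 + 100 = -6.
For a closed orientable surface χ = 2 − 2g, so g = (2 − (-6))/2 = 4.

4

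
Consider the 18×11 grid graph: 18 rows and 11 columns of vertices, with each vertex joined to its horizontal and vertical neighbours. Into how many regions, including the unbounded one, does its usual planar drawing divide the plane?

The grid has V = 18·11 = 198 vertices and E = 18·10 + 11·17 = 367 edges.
F = 2 − V + E = 2 − 198 + 367 = 171.

171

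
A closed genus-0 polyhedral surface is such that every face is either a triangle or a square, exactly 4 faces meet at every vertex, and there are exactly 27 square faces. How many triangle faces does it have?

Let x be the number of triangles; then F = 27 + x.
Edge–face incidences: 2E = 4·27 + 3·x = 108 + 3x.
Every vertex has degree 4, so 4V = 2E.
Euler: V − E + F = 2 ⇒ (2E)/4 − E + (27 + x) = 2.
Multiply by 8: 2·(2E) − 4·(2E) + 8·(27 + x) = 16, i.e. 216 + 8x − 2·(108 + 3x) = 16.
Collecting terms: 2x = 16, so x = 8.
Then 2E = 108 + 3·8 = 132, so E = 66, V = 2E/4 = 33, F = 27 + 8 = 35.

8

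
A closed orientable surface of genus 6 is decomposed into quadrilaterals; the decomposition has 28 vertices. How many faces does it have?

χ = 2 − 2·6 = -10, and every face is a square so 4F = 2E.
V − E + F = -10 with E = 4F/2 gives 28 − (4/2 − 1)·F = -10, so F = 38 and E = 76.

38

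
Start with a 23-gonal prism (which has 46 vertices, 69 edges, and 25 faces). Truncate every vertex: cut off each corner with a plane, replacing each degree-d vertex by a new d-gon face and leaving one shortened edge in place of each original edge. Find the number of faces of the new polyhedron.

71

Truncation replaces each original edge-end by a new vertex, so V′ = 2E = 138.
Each original edge survives, and each old vertex of degree d contributes d new edges; summing degrees gives Σd = 2E, so E′ = E + 2E = 3E = 207.
Each original face survives and each original vertex becomes one new face: F′ = F + V = 71.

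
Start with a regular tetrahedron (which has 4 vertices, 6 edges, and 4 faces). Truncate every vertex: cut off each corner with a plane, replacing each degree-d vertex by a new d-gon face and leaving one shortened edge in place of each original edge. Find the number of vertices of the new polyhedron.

12

Truncation replaces each original edge-end by a new vertex, so V′ = 2E = 12.
Each original edge survives, and each old vertex of degree d contributes d new edges; summing degrees gives Σd = 2E, so E′ = E + 2E = 3E = 18.
Each original face survives and each original vertex becomes one new face: F′ = F + V = 8.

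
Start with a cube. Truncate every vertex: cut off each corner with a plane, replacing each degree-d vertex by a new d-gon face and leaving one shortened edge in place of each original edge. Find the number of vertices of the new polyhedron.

The base solid has V = 8, E = 12, F = 6.
Truncation replaces each original edge-end by a new vertex, so V′ = 2E = 24.
Each original edge survives, and each old vertex of degree d contributes d new edges; summing degrees gives Σd = 2E, so E′ = E + 2E = 3E = 36.
Each original face survives and each original vertex becomes one new face: F′ = F + V = 14.

24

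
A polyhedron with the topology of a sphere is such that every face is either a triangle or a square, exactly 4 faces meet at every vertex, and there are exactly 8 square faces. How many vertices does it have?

14

Let x be the number of triangles; then F = 8 + x.
Edge–face incidences: 2E = 4·8 + 3·x = 32 + 3x.
Every vertex has degree 4, so 4V = 2E.
Euler: V − E + F = 2 ⇒ (2E)/4 − E + (8 + x) = 2.
Multiply by 8: 2·(2E) − 4·(2E) + 8·(8 + x) = 16, i.e. 64 + 8x − 2·(32 + 3x) = 16.
Collecting terms: 2x = 16, so x = 8.
Then 2E = 32 + 3·8 = 56, so E = 28, V = 2E/4 = 14, F = 8 + 8 = 16.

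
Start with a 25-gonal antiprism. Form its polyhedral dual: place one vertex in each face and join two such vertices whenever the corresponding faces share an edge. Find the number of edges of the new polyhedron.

100

The base solid has V = 50, E = 100, F = 52.
The dual swaps V and F and preserves E: V′ = F = 52, E′ = E = 100, F′ = V = 50.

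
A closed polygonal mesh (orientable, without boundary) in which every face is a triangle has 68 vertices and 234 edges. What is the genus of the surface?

Every face is a triangle and each edge borders two faces, so 3F = 2·234, giving F = 156.
χ = V − E + F = 68 − 234 + 156 = -10.
For a closed orientable surface χ = 2 − 2g, so g = (2 − (-10))/2 = 6.

6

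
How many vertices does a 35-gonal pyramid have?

36

A pyramid on an n-gon base has one n-gon and n triangles: V = 35 + 1 = 36, E = 2·35 = 70, F = 35 + 1 = 36.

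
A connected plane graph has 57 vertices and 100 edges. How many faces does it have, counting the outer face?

Euler's formula for a connected plane graph: V − E + F = 2, so F = 2 − 57 + 100 = 45.

45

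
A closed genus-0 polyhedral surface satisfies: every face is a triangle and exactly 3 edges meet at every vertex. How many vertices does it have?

4

Each face has 3 edges and each edge borders two faces, so 2E = 3F.
Each vertex has degree 3, so 3V = 2E and hence V = 3F/3.
Euler: V − E + F = 2 ⇒ (3F/3) − (3F/2) + F = 2.
Multiply by 6: (6 − 9 + 6)F = 12, i.e. 3F = 12.
So F = 4, E = 3·4/2 = 6, V = 3·4/3 = 4.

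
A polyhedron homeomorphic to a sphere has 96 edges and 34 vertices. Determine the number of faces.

64

Here V − E + F = 2.
F = 2 − V + E = 2 − 34 + 96 = 64.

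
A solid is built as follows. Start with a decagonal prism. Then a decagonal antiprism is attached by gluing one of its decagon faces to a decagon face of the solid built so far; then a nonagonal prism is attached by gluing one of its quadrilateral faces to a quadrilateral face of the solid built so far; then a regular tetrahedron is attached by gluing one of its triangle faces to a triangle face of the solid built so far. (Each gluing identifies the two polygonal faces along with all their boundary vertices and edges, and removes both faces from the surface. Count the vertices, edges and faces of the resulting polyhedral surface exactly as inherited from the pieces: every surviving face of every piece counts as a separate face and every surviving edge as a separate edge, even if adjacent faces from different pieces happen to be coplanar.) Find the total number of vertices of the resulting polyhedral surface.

A decagonal prism: V=20, E=30, F=12.
Attach a decagonal antiprism (V=20, E=40, F=22) along a 10-gon: merge 10 vertices and 10 edges, delete both glued faces → V=30, E=60, F=32.
Attach a nonagonal prism (V=18, E=27, F=11) along a 4-gon: merge 4 vertices and 4 edges, delete both glued faces → V=44, E=83, F=41.
Attach a regular tetrahedron (V=4, E=6, F=4) along a 3-gon: merge 3 vertices and 3 edges, delete both glued faces → V=45, E=86, F=43.
Check: V − E + F = 45 − 86 + 43 = 2.

45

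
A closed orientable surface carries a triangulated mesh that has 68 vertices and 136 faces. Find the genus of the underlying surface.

1

Every face is a triangle, so 2E = 3·136 = 408, giving E = 204.
χ = V − E + F = 68 − 204 + 136 = 0.
For a closed orientable surface χ = 2 − 2g, so g = (2 − (0))/2 = 1.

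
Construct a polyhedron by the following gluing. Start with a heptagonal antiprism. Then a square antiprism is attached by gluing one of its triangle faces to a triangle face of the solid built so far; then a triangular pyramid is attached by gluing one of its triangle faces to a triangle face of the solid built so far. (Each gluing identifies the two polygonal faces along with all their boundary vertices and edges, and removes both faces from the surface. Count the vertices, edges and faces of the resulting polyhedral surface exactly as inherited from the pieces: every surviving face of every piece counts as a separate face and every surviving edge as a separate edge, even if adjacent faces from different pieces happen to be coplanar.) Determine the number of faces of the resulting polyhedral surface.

A heptagonal antiprism: V=14, E=28, F=16.
Attach a square antiprism (V=8, E=16, F=10) along a 3-gon: merge 3 vertices and 3 edges, delete both glued faces → V=19, E=41, F=24.
Attach a triangular pyramid (V=4, E=6, F=4) along a 3-gon: merge 3 vertices and 3 edges, delete both glued faces → V=20, E=44, F=26.
Check: V − E + F = 20 − 44 + 26 = 2.

26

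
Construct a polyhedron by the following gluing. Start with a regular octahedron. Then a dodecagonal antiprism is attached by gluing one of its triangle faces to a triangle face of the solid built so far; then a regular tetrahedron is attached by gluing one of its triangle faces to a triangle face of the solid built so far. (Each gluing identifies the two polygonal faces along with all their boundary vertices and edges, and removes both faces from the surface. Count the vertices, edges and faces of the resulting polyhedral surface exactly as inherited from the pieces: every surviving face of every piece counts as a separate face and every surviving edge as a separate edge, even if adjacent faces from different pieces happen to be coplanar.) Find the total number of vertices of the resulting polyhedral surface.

28

A regular octahedron: V=6, E=12, F=8.
Attach a dodecagonal antiprism (V=24, E=48, F=26) along a 3-gon: merge 3 vertices and 3 edges, delete both glued faces → V=27, E=57, F=32.
Attach a regular tetrahedron (V=4, E=6, F=4) along a 3-gon: merge 3 vertices and 3 edges, delete both glued faces → V=28, E=60, F=34.
Check: V − E + F = 28 − 60 + 34 = 2.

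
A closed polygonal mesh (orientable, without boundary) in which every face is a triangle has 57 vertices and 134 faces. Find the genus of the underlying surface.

Every face is a triangle, so 2E = 3·134 = 402, giving E = 201.
χ = V − E + F = 57 − 201 + 134 = -10.
For a closed orientable surface χ = 2 − 2g, so g = (2 − (-10))/2 = 6.

6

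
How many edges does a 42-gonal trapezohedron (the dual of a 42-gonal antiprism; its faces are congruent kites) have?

The n-trapezohedron (dual of the n-antiprism) has V = 2·42 + 2 = 86, E = 4·42 = 168, F = 2·42 = 84.
Check: V − E + F = 86 − 168 + 84 = 2.

168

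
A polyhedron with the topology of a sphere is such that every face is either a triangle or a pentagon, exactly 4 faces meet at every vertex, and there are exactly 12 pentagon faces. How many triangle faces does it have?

20

Let x be the number of triangles; then F = 12 + x.
Edge–face incidences: 2E = 5·12 + 3·x = 60 + 3x.
Every vertex has degree 4, so 4V = 2E.
Euler: V − E + F = 2 ⇒ (2E)/4 − E + (12 + x) = 2.
Multiply by 8: 2·(2E) − 4·(2E) + 8·(12 + x) = 16, i.e. 96 + 8x − 2·(60 + 3x) = 16.
Collecting terms: 2x − 24 = 16, so 2x = 40, so x = 20.
Then 2E = 60 + 3·20 = 120, so E = 60, V = 2E/4 = 30, F = 12 + 20 = 32.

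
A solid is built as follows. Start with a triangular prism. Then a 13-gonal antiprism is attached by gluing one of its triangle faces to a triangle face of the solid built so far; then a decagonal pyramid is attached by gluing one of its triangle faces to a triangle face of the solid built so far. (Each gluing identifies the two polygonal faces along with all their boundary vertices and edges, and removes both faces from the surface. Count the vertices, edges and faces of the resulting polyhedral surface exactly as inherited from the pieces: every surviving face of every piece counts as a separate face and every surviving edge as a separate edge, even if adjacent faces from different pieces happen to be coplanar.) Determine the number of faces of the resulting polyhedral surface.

A triangular prism: V=6, E=9, F=5.
Attach a 13-gonal antiprism (V=26, E=52, F=28) along a 3-gon: merge 3 vertices and 3 edges, delete both glued faces → V=29, E=58, F=31.
Attach a decagonal pyramid (V=11, E=20, F=11) along a 3-gon: merge 3 vertices and 3 edges, delete both glued faces → V=37, E=75, F=40.
Check: V − E + F = 37 − 75 + 40 = 2.

40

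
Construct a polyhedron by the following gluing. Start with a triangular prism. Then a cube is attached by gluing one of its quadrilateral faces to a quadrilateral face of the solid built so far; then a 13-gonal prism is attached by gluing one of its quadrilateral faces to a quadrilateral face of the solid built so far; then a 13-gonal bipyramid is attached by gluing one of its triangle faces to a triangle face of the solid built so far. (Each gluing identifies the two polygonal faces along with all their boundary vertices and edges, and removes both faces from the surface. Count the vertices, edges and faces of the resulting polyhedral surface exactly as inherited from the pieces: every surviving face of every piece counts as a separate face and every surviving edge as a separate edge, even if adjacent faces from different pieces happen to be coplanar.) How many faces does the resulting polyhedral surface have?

A triangular prism: V=6, E=9, F=5.
Attach a cube (V=8, E=12, F=6) along a 4-gon: merge 4 vertices and 4 edges, delete both glued faces → V=10, E=17, F=9.
Attach a 13-gonal prism (V=26, E=39, F=15) along a 4-gon: merge 4 vertices and 4 edges, delete both glued faces → V=32, E=52, F=22.
Attach a 13-gonal bipyramid (V=15, E=39, F=26) along a 3-gon: merge 3 vertices and 3 edges, delete both glued faces → V=44, E=88, F=46.
Check: V − E + F = 44 − 88 + 46 = 2.

46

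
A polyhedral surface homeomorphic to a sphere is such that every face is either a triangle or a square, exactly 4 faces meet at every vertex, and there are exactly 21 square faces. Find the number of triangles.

Let x be the number of triangles; then F = 21 + x.
Edge–face incidences: 2E = 4·21 + 3·x = 84 + 3x.
Every vertex has degree 4, so 4V = 2E.
Euler: V − E + F = 2 ⇒ (2E)/4 − E + (21 + x) = 2.
Multiply by 8: 2·(2E) − 4·(2E) + 8·(21 + x) = 16, i.e. 168 + 8x − 2·(84 + 3x) = 16.
Collecting terms: 2x = 16, so x = 8.
Then 2E = 84 + 3·8 = 108, so E = 54, V = 2E/4 = 27, F = 21 + 8 = 29.

8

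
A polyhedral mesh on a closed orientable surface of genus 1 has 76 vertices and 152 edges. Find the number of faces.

76

For a closed orientable surface of genus 1, χ = 2 − 2·1 = 0.
F = 0 − V + E = 0 − 76 + 152 = 76.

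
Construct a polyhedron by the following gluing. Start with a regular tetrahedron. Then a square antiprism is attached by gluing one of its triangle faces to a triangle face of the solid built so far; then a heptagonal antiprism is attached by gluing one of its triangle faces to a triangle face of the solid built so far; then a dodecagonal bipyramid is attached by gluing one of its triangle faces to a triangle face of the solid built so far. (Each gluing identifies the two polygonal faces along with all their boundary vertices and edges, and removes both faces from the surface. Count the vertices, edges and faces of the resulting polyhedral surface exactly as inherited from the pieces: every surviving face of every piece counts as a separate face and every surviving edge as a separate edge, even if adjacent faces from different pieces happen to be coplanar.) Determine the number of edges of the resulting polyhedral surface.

77

A regular tetrahedron: V=4, E=6, F=4.
Attach a square antiprism (V=8, E=16, F=10) along a 3-gon: merge 3 vertices and 3 edges, delete both glued faces → V=9, E=19, F=12.
Attach a heptagonal antiprism (V=14, E=28, F=16) along a 3-gon: merge 3 vertices and 3 edges, delete both glued faces → V=20, E=44, F=26.
Attach a dodecagonal bipyramid (V=14, E=36, F=24) along a 3-gon: merge 3 vertices and 3 edges, delete both glued faces → V=31, E=77, F=48.
Check: V − E + F = 31 − 77 + 48 = 2.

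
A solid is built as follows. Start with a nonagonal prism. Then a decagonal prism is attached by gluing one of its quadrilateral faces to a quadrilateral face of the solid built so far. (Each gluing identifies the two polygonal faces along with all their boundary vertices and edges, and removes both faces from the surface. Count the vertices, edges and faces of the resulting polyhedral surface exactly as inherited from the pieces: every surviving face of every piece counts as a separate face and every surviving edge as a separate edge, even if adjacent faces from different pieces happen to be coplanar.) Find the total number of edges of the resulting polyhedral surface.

A nonagonal prism: V=18, E=27, F=11.
Attach a decagonal prism (V=20, E=30, F=12) along a 4-gon: merge 4 vertices and 4 edges, delete both glued faces → V=34, E=53, F=21.
Check: V − E + F = 34 − 53 + 21 = 2.

53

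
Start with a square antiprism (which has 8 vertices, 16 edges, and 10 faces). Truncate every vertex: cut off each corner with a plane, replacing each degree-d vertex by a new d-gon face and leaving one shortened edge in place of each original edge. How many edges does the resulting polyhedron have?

48

Truncation replaces each original edge-end by a new vertex, so V′ = 2E = 32.
Each original edge survives, and each old vertex of degree d contributes d new edges; summing degrees gives Σd = 2E, so E′ = E + 2E = 3E = 48.
Each original face survives and each original vertex becomes one new face: F′ = F + V = 18.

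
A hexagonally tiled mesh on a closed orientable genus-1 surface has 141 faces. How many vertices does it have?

282

χ = 2 − 2·1 = 0, and every face is a hexagon so 6F = 2E.
E = 6·141/2 = 423. Then V = 0 + E − F = 0 + 423 − 141 = 282.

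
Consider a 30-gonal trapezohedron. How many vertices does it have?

The n-trapezohedron (dual of the n-antiprism) has V = 2·30 + 2 = 62, E = 4·30 = 120, F = 2·30 = 60.

62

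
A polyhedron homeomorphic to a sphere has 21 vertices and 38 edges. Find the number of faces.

19

Here V − E + F = 2.
F = 2 − V + E = 2 − 21 + 38 = 19.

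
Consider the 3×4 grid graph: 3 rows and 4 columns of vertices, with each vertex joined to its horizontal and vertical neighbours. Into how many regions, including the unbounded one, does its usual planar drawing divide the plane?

7

The grid has V = 3·4 = 12 vertices and E = 3·3 + 4·2 = 17 edges.
F = 2 − V + E = 2 − 12 + 17 = 7.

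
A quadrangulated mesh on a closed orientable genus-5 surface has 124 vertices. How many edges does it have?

χ = 2 − 2·5 = -8, and every face is a square so 4F = 2E.
V − E + F = -8 with E = 4F/2 gives 124 − (4/2 − 1)·F = -8, so F = 132 and E = 264.

264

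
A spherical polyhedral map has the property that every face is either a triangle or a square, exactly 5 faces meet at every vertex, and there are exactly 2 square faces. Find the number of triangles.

24

Let x be the number of triangles; then F = 2 + x.
Edge–face incidences: 2E = 4·2 + 3·x = 8 + 3x.
Every vertex has degree 5, so 5V = 2E.
Euler: V − E + F = 2 ⇒ (2E)/5 − E + (2 + x) = 2.
Multiply by 10: 2·(2E) − 5·(2E) + 10·(2 + x) = 20, i.e. 20 + 10x − 3·(8 + 3x) = 20.
Collecting terms: x − 4 = 20, so x = 24.
Then 2E = 8 + 3·24 = 80, so E = 40, V = 2E/5 = 16, F = 2 + 24 = 26.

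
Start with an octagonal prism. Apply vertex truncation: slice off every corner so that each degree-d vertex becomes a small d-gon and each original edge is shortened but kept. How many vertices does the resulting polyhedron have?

48

The base solid has V = 16, E = 24, F = 10.
Truncation replaces each original edge-end by a new vertex, so V′ = 2E = 48.
Each original edge survives, and each old vertex of degree d contributes d new edges; summing degrees gives Σd = 2E, so E′ = E + 2E = 3E = 72.
Each original face survives and each original vertex becomes one new face: F′ = F + V = 26.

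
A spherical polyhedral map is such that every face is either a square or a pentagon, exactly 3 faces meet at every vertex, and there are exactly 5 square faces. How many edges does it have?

Let x be the number of pentagons; then F = 5 + x.
Edge–face incidences: 2E = 4·5 + 5·x = 20 + 5x.
Every vertex has degree 3, so 3V = 2E.
Euler: V − E + F = 2 ⇒ (2E)/3 − E + (5 + x) = 2.
Multiply by 6: 2·(2E) − 3·(2E) + 6·(5 + x) = 12, i.e. 30 + 6x − (20 + 5x) = 12.
Collecting terms: x + 10 = 12, so x = 2.
Then 2E = 20 + 5·2 = 30, so E = 15, V = 2E/3 = 10, F = 5 + 2 = 7.

15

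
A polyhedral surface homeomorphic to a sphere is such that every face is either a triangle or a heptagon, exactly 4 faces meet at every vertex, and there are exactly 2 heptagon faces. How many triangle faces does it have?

Let x be the number of triangles; then F = 2 + x.
Edge–face incidences: 2E = 7·2 + 3·x = 14 + 3x.
Every vertex has degree 4, so 4V = 2E.
Euler: V − E + F = 2 ⇒ (2E)/4 − E + (2 + x) = 2.
Multiply by 8: 2·(2E) − 4·(2E) + 8·(2 + x) = 16, i.e. 16 + 8x − 2·(14 + 3x) = 16.
Collecting terms: 2x − 12 = 16, so 2x = 28, so x = 14.
Then 2E = 14 + 3·14 = 56, so E = 28, V = 2E/4 = 14, F = 2 + 14 = 16.

14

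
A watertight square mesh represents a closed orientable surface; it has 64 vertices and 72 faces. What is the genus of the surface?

Every face is a square, so 2E = 4·72 = 288, giving E = 144.
χ = V − E + F = 64 − 144 + 72 = -8.
For a closed orientable surface χ = 2 − 2g, so g = (2 − (-8))/2 = 5.

5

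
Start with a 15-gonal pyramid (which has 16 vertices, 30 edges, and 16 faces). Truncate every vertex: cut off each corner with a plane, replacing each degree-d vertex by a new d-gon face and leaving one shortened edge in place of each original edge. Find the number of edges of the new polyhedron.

90

Truncation replaces each original edge-end by a new vertex, so V′ = 2E = 60.
Each original edge survives, and each old vertex of degree d contributes d new edges; summing degrees gives Σd = 2E, so E′ = E + 2E = 3E = 90.
Each original face survives and each original vertex becomes one new face: F′ = F + V = 32.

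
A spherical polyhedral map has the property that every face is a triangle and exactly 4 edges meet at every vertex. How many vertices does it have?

Each face has 3 edges and each edge borders two faces, so 2E = 3F.
Each vertex has degree 4, so 4V = 2E and hence V = 3F/4.
Euler: V − E + F = 2 ⇒ (3F/4) − (3F/2) + F = 2.
Multiply by 8: (6 − 12 + 8)F = 16, i.e. 2F = 16.
So F = 8, E = 3·8/2 = 12, V = 3·8/4 = 6.

6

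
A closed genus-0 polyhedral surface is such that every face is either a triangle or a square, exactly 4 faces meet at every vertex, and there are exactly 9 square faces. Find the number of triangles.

Let x be the number of triangles; then F = 9 + x.
Edge–face incidences: 2E = 4·9 + 3·x = 36 + 3x.
Every vertex has degree 4, so 4V = 2E.
Euler: V − E + F = 2 ⇒ (2E)/4 − E + (9 + x) = 2.
Multiply by 8: 2·(2E) − 4·(2E) + 8·(9 + x) = 16, i.e. 72 + 8x − 2·(36 + 3x) = 16.
Collecting terms: 2x = 16, so x = 8.
Then 2E = 36 + 3·8 = 60, so E = 30, V = 2E/4 = 15, F = 9 + 8 = 17.

8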